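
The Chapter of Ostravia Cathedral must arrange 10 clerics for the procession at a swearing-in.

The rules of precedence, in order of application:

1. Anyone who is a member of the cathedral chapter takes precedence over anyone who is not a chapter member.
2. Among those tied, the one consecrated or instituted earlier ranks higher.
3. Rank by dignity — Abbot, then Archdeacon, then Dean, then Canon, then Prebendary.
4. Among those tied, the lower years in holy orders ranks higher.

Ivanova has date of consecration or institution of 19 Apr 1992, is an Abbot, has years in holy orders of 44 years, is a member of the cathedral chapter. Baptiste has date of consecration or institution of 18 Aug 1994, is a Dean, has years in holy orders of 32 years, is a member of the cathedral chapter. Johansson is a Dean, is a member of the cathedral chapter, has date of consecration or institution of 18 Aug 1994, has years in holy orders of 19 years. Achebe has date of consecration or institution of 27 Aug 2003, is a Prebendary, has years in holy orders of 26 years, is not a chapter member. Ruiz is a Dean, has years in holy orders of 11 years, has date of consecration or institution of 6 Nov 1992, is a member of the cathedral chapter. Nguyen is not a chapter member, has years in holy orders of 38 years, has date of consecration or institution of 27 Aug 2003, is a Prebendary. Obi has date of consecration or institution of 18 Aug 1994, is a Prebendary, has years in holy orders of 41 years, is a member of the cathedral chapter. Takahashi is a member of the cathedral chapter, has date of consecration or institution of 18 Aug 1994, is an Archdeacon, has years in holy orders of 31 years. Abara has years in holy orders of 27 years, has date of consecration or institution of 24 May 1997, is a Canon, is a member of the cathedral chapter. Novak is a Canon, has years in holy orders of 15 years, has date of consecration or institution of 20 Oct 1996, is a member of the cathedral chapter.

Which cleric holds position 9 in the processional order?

By the first rule: Ivanova, Ruiz, Takahashi, Johansson, Baptiste, Obi, Novak and Abara (each a member of the cathedral chapter); then Achebe and Nguyen (both not a chapter member).
Among Ivanova, Ruiz, Takahashi, Johansson, Baptiste, Obi, Novak and Abara, by date of consecration or institution (earlier first): Ivanova (19 Apr 1992) before Ruiz (6 Nov 1992) before Takahashi, Johansson, Baptiste and Obi (18 Aug 1994) before Novak (20 Oct 1996) before Abara (24 May 1997).
Among Takahashi, Johansson, Baptiste and Obi, by dignity: Takahashi (Archdeacon) before Johansson and Baptiste (Dean) before Obi (Prebendary).
Among Johansson and Baptiste, by years in holy orders (lower first): Johansson (19 years) before Baptiste (32 years).
Achebe and Nguyen both have date of consecration or institution 27 Aug 2003, so the next rule applies.
Achebe and Nguyen are each Prebendary, so the next rule applies.
Among Achebe and Nguyen, by years in holy orders (lower first): Achebe (26 years) before Nguyen (38 years).
Order: Ivanova, Ruiz, Takahashi, Johansson, Baptiste, Obi, Novak, Abara, Achebe, Nguyen.

Achebe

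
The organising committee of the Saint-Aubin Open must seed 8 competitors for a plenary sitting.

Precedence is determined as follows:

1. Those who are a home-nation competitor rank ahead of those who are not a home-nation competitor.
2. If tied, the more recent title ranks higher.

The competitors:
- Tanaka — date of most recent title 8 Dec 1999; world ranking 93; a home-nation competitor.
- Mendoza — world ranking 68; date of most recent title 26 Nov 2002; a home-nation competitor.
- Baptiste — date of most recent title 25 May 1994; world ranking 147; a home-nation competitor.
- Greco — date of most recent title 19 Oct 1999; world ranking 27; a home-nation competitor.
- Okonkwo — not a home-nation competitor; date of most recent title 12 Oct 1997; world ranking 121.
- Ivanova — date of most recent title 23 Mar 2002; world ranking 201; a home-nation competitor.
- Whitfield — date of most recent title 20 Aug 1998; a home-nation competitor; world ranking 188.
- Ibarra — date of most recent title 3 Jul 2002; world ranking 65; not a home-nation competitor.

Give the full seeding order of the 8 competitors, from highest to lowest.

Mendoza, Ivanova, Tanaka, Greco, Whitfield, Baptiste, Ibarra, Okonkwo

By the first rule: Mendoza, Ivanova, Tanaka, Greco, Whitfield and Baptiste (each a home-nation competitor); then Ibarra and Okonkwo (both not a home-nation competitor).
Among Mendoza, Ivanova, Tanaka, Greco, Whitfield and Baptiste, by date of most recent title (later first): Mendoza (26 Nov 2002) before Ivanova (23 Mar 2002) before Tanaka (8 Dec 1999) before Greco (19 Oct 1999) before Whitfield (20 Aug 1998) before Baptiste (25 May 1994).
Among Ibarra and Okonkwo, by date of most recent title (later first): Ibarra (3 Jul 2002) before Okonkwo (12 Oct 1997).
Full order: Mendoza, Ivanova, Tanaka, Greco, Whitfield, Baptiste, Ibarra, Okonkwo.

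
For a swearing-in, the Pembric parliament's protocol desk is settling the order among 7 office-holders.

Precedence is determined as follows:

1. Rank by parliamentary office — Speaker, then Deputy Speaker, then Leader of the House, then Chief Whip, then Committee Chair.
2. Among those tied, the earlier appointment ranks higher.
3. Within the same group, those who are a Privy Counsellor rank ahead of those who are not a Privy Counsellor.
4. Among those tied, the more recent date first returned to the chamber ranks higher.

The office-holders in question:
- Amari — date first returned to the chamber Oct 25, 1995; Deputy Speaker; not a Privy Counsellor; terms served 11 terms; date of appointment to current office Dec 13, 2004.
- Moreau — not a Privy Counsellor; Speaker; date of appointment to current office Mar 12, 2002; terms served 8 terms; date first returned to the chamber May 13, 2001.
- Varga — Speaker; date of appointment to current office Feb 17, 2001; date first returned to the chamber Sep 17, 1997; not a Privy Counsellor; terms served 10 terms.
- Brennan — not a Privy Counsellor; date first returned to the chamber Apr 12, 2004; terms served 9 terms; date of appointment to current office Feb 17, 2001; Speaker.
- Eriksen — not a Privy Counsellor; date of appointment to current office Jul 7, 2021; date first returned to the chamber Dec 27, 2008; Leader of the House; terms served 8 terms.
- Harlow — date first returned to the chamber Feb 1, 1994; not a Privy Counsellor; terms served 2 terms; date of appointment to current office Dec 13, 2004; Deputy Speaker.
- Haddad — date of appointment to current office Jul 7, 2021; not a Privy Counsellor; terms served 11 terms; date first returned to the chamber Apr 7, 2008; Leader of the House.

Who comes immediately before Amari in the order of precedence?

Moreau

By parliamentary office: Brennan, Varga and Moreau (Speaker); then Amari and Harlow (Deputy Speaker); then Eriksen and Haddad (Leader of the House).
Among Brennan, Varga and Moreau, by date of appointment to current office (earlier first): Brennan and Varga (Feb 17, 2001) before Moreau (Mar 12, 2002).
Brennan and Varga are each not a Privy Counsellor, so the next rule applies.
Among Brennan and Varga, by date first returned to the chamber (later first): Brennan (Apr 12, 2004) before Varga (Sep 17, 1997).
Amari and Harlow both have date of appointment to current office Dec 13, 2004, so the next rule applies.
Amari and Harlow are each not a Privy Counsellor, so the next rule applies.
Among Amari and Harlow, by date first returned to the chamber (later first): Amari (Oct 25, 1995) before Harlow (Feb 1, 1994).
Eriksen and Haddad both have date of appointment to current office Jul 7, 2021, so the next rule applies.
Eriksen and Haddad are each not a Privy Counsellor, so the next rule applies.
Among Eriksen and Haddad, by date first returned to the chamber (later first): Eriksen (Dec 27, 2008) before Haddad (Apr 7, 2008).
Order: Brennan, Varga, Moreau, Amari, Harlow, Eriksen, Haddad.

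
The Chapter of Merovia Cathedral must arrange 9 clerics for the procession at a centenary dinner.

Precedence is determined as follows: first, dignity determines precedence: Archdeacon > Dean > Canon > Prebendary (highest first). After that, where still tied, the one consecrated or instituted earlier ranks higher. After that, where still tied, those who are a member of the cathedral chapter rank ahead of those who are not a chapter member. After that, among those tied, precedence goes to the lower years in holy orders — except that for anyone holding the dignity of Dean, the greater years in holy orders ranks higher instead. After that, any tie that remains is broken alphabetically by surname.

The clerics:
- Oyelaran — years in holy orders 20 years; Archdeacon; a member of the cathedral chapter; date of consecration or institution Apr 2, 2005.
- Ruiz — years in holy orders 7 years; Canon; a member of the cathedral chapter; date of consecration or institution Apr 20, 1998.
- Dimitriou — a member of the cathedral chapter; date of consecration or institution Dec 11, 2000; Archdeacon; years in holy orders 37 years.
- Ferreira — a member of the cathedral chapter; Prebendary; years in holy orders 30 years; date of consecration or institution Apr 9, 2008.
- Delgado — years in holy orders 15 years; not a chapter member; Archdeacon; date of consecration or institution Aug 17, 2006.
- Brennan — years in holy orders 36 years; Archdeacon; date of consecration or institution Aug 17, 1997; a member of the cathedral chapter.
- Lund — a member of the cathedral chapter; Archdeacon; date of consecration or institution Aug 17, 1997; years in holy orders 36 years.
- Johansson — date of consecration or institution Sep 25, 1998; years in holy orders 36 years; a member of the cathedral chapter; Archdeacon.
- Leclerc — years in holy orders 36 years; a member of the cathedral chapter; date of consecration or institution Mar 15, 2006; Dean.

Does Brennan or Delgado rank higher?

By dignity: Brennan, Lund, Johansson, Dimitriou, Oyelaran and Delgado (Archdeacon); then Leclerc (Dean); then Ruiz (Canon); then Ferreira (Prebendary).
Among Brennan, Lund, Johansson, Dimitriou, Oyelaran and Delgado, by date of consecration or institution (earlier first): Brennan and Lund (Aug 17, 1997) before Johansson (Sep 25, 1998) before Dimitriou (Dec 11, 2000) before Oyelaran (Apr 2, 2005) before Delgado (Aug 17, 2006).
Brennan and Lund are each a member of the cathedral chapter, so the next rule applies.
Brennan and Lund both have years in holy orders 36 years, so the next rule applies.
Among Brennan and Lund, alphabetically by surname: Brennan before Lund.
So Brennan takes precedence.

Brennan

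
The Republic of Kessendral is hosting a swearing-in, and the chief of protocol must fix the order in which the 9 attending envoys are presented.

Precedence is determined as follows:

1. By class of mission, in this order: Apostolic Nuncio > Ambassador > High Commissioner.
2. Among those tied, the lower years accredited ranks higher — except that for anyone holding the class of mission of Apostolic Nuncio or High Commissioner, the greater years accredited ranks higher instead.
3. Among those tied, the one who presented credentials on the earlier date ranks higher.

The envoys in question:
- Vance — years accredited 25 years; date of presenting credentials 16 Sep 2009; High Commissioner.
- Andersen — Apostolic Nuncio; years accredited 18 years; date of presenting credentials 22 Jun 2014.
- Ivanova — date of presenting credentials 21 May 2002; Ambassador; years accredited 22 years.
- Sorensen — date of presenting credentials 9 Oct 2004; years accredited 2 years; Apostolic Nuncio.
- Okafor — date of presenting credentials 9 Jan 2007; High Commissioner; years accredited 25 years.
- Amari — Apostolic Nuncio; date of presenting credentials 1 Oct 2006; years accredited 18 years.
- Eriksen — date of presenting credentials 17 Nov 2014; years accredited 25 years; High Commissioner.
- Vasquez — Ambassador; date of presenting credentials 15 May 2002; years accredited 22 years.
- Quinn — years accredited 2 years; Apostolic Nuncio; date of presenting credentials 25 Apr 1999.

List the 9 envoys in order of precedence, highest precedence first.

Amari, Andersen, Quinn, Sorensen, Vasquez, Ivanova, Okafor, Vance, Eriksen

By class of mission: Amari, Andersen, Quinn and Sorensen (Apostolic Nuncio); then Vasquez and Ivanova (Ambassador); then Okafor, Vance and Eriksen (High Commissioner).
Among Amari, Andersen, Quinn and Sorensen, by years accredited (higher first) (reversed rule for this group): Amari and Andersen (18 years) before Quinn and Sorensen (2 years).
Among Amari and Andersen, by date of presenting credentials (earlier first): Amari (1 Oct 2006) before Andersen (22 Jun 2014).
Among Quinn and Sorensen, by date of presenting credentials (earlier first): Quinn (25 Apr 1999) before Sorensen (9 Oct 2004).
Vasquez and Ivanova both have years accredited 22 years, so the next rule applies.
Among Vasquez and Ivanova, by date of presenting credentials (earlier first): Vasquez (15 May 2002) before Ivanova (21 May 2002).
Okafor, Vance and Eriksen all have years accredited 25 years, so the next rule applies.
Among Okafor, Vance and Eriksen, by date of presenting credentials (earlier first): Okafor (9 Jan 2007) before Vance (16 Sep 2009) before Eriksen (17 Nov 2014).
Full order: Amari, Andersen, Quinn, Sorensen, Vasquez, Ivanova, Okafor, Vance, Eriksen.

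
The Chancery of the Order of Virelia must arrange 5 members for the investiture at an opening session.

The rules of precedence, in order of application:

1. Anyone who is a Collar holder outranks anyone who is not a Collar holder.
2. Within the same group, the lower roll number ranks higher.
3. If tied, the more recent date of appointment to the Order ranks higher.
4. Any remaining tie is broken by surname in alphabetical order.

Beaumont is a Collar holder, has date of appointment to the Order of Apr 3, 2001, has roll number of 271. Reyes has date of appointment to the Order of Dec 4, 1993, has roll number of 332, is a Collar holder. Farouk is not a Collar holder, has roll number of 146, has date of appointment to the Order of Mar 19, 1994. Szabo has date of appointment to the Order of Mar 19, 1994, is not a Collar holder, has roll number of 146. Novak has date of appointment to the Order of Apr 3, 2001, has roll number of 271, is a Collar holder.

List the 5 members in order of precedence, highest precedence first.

Beaumont, Novak, Reyes, Farouk, Szabo

By the first rule: Beaumont, Novak and Reyes (each a Collar holder); then Farouk and Szabo (both not a Collar holder).
Among Beaumont, Novak and Reyes, by roll number (lower first): Beaumont and Novak (271) before Reyes (332).
Beaumont and Novak both have date of appointment to the Order Apr 3, 2001, so the next rule applies.
Among Beaumont and Novak, alphabetically by surname: Beaumont before Novak.
Farouk and Szabo both have roll number 146, so the next rule applies.
Farouk and Szabo both have date of appointment to the Order Mar 19, 1994, so the next rule applies.
Among Farouk and Szabo, alphabetically by surname: Farouk before Szabo.
Full order: Beaumont, Novak, Reyes, Farouk, Szabo.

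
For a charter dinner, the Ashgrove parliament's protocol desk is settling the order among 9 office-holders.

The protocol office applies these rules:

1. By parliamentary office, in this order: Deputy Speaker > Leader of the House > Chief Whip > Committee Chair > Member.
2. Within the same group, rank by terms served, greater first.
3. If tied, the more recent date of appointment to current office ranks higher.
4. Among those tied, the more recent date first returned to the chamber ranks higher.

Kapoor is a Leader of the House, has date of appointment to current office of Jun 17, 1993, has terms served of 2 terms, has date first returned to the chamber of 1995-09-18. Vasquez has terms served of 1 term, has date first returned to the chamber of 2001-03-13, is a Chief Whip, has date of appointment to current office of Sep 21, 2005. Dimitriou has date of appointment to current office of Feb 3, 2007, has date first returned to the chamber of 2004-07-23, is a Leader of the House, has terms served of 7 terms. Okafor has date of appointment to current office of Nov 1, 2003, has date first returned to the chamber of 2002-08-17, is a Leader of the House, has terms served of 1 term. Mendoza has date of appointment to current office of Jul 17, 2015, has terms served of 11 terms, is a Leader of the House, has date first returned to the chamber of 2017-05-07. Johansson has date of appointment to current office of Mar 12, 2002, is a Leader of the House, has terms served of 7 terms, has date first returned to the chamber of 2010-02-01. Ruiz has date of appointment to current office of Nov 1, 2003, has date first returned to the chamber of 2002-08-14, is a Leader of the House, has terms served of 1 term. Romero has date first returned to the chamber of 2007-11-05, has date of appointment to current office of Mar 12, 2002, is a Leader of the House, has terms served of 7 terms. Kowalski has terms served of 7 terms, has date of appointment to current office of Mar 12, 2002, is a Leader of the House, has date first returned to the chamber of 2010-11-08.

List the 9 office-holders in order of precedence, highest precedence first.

By parliamentary office: Mendoza, Dimitriou, Kowalski, Johansson, Romero, Kapoor, Okafor and Ruiz (Leader of the House); then Vasquez (Chief Whip).
Among Mendoza, Dimitriou, Kowalski, Johansson, Romero, Kapoor, Okafor and Ruiz, by terms served (higher first): Mendoza (11 terms) before Dimitriou, Kowalski, Johansson and Romero (7 terms) before Kapoor (2 terms) before Okafor and Ruiz (1 term).
Among Dimitriou, Kowalski, Johansson and Romero, by date of appointment to current office (later first): Dimitriou (Feb 3, 2007) before Kowalski, Johansson and Romero (Mar 12, 2002).
Among Kowalski, Johansson and Romero, by date first returned to the chamber (later first): Kowalski (2010-11-08) before Johansson (2010-02-01) before Romero (2007-11-05).
Okafor and Ruiz both have date of appointment to current office Nov 1, 2003, so the next rule applies.
Among Okafor and Ruiz, by date first returned to the chamber (later first): Okafor (2002-08-17) before Ruiz (2002-08-14).
Full order: Mendoza, Dimitriou, Kowalski, Johansson, Romero, Kapoor, Okafor, Ruiz, Vasquez.

Mendoza, Dimitriou, Kowalski, Johansson, Romero, Kapoor, Okafor, Ruiz, Vasquez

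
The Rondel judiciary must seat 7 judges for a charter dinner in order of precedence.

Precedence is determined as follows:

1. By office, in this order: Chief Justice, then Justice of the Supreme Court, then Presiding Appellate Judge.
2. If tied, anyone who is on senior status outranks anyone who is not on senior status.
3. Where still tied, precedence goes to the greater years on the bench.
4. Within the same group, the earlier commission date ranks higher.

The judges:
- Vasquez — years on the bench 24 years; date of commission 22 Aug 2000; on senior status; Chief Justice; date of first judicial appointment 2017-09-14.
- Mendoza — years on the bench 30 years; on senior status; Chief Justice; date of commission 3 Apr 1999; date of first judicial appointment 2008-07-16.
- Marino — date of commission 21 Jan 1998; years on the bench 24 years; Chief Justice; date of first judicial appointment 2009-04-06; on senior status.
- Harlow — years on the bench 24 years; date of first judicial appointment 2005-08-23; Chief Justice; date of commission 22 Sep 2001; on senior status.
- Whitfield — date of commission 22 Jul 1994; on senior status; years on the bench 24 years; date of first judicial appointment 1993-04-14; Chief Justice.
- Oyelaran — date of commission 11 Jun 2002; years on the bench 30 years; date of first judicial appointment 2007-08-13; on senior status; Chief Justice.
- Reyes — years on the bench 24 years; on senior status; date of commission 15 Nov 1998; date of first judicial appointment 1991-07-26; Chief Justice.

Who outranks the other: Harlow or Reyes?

By office: Mendoza, Oyelaran, Whitfield, Marino, Reyes, Vasquez and Harlow (Chief Justice).
Mendoza, Oyelaran, Whitfield, Marino, Reyes, Vasquez and Harlow are each on senior status, so the next rule applies.
Among Mendoza, Oyelaran, Whitfield, Marino, Reyes, Vasquez and Harlow, by years on the bench (higher first): Mendoza and Oyelaran (30 years) before Whitfield, Marino, Reyes, Vasquez and Harlow (24 years).
Among Mendoza and Oyelaran, by date of commission (earlier first): Mendoza (3 Apr 1999) before Oyelaran (11 Jun 2002).
Among Whitfield, Marino, Reyes, Vasquez and Harlow, by date of commission (earlier first): Whitfield (22 Jul 1994) before Marino (21 Jan 1998) before Reyes (15 Nov 1998) before Vasquez (22 Aug 2000) before Harlow (22 Sep 2001).
So Reyes takes precedence.

Reyes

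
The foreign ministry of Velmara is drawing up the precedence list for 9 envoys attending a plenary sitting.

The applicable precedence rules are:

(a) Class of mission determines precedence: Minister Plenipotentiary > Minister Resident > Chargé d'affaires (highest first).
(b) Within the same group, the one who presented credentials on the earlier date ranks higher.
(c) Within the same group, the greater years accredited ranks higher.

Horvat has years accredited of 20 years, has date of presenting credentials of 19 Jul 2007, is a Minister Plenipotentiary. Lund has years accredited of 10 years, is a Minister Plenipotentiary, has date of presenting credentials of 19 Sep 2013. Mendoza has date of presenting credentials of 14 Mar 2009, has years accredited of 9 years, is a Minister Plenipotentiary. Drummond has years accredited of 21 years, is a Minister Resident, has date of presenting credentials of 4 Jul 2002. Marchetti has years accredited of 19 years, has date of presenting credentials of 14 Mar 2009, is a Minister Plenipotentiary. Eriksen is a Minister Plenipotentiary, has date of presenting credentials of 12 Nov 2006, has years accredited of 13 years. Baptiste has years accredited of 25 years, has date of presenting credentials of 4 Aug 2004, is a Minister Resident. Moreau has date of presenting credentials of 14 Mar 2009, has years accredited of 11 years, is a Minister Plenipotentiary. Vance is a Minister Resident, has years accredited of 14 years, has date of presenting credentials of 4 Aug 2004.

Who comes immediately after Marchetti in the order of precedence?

By class of mission: Eriksen, Horvat, Marchetti, Moreau, Mendoza and Lund (Minister Plenipotentiary); then Drummond, Baptiste and Vance (Minister Resident).
Among Eriksen, Horvat, Marchetti, Moreau, Mendoza and Lund, by date of presenting credentials (earlier first): Eriksen (12 Nov 2006) before Horvat (19 Jul 2007) before Marchetti, Moreau and Mendoza (14 Mar 2009) before Lund (19 Sep 2013).
Among Marchetti, Moreau and Mendoza, by years accredited (higher first): Marchetti (19 years) before Moreau (11 years) before Mendoza (9 years).
Among Drummond, Baptiste and Vance, by date of presenting credentials (earlier first): Drummond (4 Jul 2002) before Baptiste and Vance (4 Aug 2004).
Among Baptiste and Vance, by years accredited (higher first): Baptiste (25 years) before Vance (14 years).
Order: Eriksen, Horvat, Marchetti, Moreau, Mendoza, Lund, Drummond, Baptiste, Vance.

Moreau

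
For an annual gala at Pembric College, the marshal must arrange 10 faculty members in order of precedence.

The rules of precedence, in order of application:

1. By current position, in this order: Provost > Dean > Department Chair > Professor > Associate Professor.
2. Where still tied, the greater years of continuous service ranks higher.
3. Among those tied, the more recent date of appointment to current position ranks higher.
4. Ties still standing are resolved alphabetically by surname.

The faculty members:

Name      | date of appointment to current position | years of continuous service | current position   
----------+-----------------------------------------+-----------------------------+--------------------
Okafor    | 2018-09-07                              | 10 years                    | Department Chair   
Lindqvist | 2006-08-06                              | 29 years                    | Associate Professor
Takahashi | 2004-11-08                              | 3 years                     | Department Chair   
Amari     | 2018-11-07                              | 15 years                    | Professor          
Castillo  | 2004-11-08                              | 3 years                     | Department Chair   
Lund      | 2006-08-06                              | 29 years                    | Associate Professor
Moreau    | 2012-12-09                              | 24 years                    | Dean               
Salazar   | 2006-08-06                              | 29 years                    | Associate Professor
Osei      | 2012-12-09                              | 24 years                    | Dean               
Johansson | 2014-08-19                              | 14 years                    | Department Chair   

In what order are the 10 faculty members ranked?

By current position: Moreau and Osei (Dean); then Johansson, Okafor, Castillo and Takahashi (Department Chair); then Amari (Professor); then Lindqvist, Lund and Salazar (Associate Professor).
Moreau and Osei both have years of continuous service 24 years, so the next rule applies.
Moreau and Osei both have date of appointment to current position 2012-12-09, so the next rule applies.
Among Moreau and Osei, alphabetically by surname: Moreau before Osei.
Among Johansson, Okafor, Castillo and Takahashi, by years of continuous service (higher first): Johansson (14 years) before Okafor (10 years) before Castillo and Takahashi (3 years).
Castillo and Takahashi both have date of appointment to current position 2004-11-08, so the next rule applies.
Among Castillo and Takahashi, alphabetically by surname: Castillo before Takahashi.
Lindqvist, Lund and Salazar all have years of continuous service 29 years, so the next rule applies.
Lindqvist, Lund and Salazar all have date of appointment to current position 2006-08-06, so the next rule applies.
Among Lindqvist, Lund and Salazar, alphabetically by surname: Lindqvist before Lund before Salazar.
Full order: Moreau, Osei, Johansson, Okafor, Castillo, Takahashi, Amari, Lindqvist, Lund, Salazar.

Moreau, Osei, Johansson, Okafor, Castillo, Takahashi, Amari, Lindqvist, Lund, Salazar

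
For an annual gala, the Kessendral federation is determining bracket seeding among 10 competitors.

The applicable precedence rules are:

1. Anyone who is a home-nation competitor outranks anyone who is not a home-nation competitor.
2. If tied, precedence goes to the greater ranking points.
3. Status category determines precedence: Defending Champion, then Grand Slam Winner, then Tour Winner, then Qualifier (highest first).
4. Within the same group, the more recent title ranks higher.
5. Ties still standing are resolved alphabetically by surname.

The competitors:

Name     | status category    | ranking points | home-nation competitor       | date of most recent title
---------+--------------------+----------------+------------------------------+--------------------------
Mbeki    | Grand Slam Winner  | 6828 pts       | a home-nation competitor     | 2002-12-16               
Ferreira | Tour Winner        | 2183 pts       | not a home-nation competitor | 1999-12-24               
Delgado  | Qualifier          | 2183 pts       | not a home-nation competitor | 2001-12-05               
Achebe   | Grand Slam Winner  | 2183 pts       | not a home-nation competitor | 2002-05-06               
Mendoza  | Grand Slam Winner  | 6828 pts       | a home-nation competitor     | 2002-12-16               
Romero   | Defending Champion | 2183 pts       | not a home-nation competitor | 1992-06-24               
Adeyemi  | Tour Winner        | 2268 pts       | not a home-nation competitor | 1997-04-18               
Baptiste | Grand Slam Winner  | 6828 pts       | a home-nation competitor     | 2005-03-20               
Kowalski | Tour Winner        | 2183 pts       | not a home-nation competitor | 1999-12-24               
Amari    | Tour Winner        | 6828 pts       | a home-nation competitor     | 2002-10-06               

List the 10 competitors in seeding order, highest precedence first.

By the first rule: Baptiste, Mbeki, Mendoza and Amari (each a home-nation competitor); then Adeyemi, Romero, Achebe, Ferreira, Kowalski and Delgado (each not a home-nation competitor).
Baptiste, Mbeki, Mendoza and Amari all have ranking points 6828 pts, so the next rule applies.
Among Baptiste, Mbeki, Mendoza and Amari, by status category: Baptiste, Mbeki and Mendoza (Grand Slam Winner) before Amari (Tour Winner).
Among Baptiste, Mbeki and Mendoza, by date of most recent title (later first): Baptiste (2005-03-20) before Mbeki and Mendoza (2002-12-16).
Among Mbeki and Mendoza, alphabetically by surname: Mbeki before Mendoza.
Among Adeyemi, Romero, Achebe, Ferreira, Kowalski and Delgado, by ranking points (higher first): Adeyemi (2268 pts) before Romero, Achebe, Ferreira, Kowalski and Delgado (2183 pts).
Among Romero, Achebe, Ferreira, Kowalski and Delgado, by status category: Romero (Defending Champion) before Achebe (Grand Slam Winner) before Ferreira and Kowalski (Tour Winner) before Delgado (Qualifier).
Ferreira and Kowalski both have date of most recent title 1999-12-24, so the next rule applies.
Among Ferreira and Kowalski, alphabetically by surname: Ferreira before Kowalski.
Full order: Baptiste, Mbeki, Mendoza, Amari, Adeyemi, Romero, Achebe, Ferreira, Kowalski, Delgado.

Baptiste, Mbeki, Mendoza, Amari, Adeyemi, Romero, Achebe, Ferreira, Kowalski, Delgado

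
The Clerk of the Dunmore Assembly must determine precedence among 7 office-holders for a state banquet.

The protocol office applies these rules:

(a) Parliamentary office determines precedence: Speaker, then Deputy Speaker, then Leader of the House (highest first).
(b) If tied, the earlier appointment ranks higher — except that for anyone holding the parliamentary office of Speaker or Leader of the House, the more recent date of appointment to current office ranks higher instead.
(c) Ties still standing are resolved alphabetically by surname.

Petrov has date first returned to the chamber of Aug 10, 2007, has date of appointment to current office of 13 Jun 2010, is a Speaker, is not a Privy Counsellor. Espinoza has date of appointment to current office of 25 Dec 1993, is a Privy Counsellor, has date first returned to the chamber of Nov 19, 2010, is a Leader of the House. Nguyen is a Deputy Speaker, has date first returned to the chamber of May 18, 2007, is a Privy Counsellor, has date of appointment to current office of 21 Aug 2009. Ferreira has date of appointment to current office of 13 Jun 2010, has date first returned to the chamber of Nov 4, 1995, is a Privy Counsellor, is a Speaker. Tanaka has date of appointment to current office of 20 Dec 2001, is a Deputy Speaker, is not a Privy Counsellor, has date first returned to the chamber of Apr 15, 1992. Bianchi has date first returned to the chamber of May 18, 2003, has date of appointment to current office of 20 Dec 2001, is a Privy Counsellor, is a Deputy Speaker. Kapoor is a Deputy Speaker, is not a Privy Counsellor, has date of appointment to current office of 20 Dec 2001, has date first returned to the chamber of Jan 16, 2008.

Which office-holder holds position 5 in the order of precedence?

Tanaka

By parliamentary office: Ferreira and Petrov (Speaker); then Bianchi, Kapoor, Tanaka and Nguyen (Deputy Speaker); then Espinoza (Leader of the House).
Ferreira and Petrov both have date of appointment to current office 13 Jun 2010, so the next rule applies.
Among Ferreira and Petrov, alphabetically by surname: Ferreira before Petrov.
Among Bianchi, Kapoor, Tanaka and Nguyen, by date of appointment to current office (earlier first): Bianchi, Kapoor and Tanaka (20 Dec 2001) before Nguyen (21 Aug 2009).
Among Bianchi, Kapoor and Tanaka, alphabetically by surname: Bianchi before Kapoor before Tanaka.
Order: Ferreira, Petrov, Bianchi, Kapoor, Tanaka, Nguyen, Espinoza.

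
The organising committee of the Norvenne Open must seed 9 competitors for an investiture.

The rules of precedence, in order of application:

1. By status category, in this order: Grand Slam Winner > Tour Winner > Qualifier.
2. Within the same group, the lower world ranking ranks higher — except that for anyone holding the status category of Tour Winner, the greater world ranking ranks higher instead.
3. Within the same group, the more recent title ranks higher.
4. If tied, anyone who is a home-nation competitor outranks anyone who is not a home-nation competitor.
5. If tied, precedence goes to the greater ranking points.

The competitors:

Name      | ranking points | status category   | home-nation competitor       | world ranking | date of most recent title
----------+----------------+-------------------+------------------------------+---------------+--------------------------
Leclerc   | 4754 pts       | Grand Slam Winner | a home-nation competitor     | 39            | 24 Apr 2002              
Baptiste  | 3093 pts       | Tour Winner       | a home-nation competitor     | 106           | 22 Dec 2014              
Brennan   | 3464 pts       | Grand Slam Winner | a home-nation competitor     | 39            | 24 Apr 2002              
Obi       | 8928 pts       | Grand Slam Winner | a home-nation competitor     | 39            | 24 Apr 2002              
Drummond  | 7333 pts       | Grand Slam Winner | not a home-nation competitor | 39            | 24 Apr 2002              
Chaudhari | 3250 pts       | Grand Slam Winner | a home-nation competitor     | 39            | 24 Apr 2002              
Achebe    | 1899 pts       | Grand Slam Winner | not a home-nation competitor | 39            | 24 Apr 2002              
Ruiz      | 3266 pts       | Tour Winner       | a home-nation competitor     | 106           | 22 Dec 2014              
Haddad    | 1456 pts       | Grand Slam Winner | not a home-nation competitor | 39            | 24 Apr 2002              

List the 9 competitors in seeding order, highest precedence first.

Obi, Leclerc, Brennan, Chaudhari, Drummond, Achebe, Haddad, Ruiz, Baptiste

By status category: Obi, Leclerc, Brennan, Chaudhari, Drummond, Achebe and Haddad (Grand Slam Winner); then Ruiz and Baptiste (Tour Winner).
Obi, Leclerc, Brennan, Chaudhari, Drummond, Achebe and Haddad all have world ranking 39, so the next rule applies.
Obi, Leclerc, Brennan, Chaudhari, Drummond, Achebe and Haddad all have date of most recent title 24 Apr 2002, so the next rule applies.
Among Obi, Leclerc, Brennan, Chaudhari, Drummond, Achebe and Haddad, a home-nation competitor before not a home-nation competitor: Obi, Leclerc, Brennan and Chaudhari (a home-nation competitor) before Drummond, Achebe and Haddad (not a home-nation competitor).
Among Obi, Leclerc, Brennan and Chaudhari, by ranking points (higher first): Obi (8928 pts) before Leclerc (4754 pts) before Brennan (3464 pts) before Chaudhari (3250 pts).
Among Drummond, Achebe and Haddad, by ranking points (higher first): Drummond (7333 pts) before Achebe (1899 pts) before Haddad (1456 pts).
Ruiz and Baptiste both have world ranking 106, so the next rule applies.
Ruiz and Baptiste both have date of most recent title 22 Dec 2014, so the next rule applies.
Ruiz and Baptiste are each a home-nation competitor, so the next rule applies.
Among Ruiz and Baptiste, by ranking points (higher first): Ruiz (3266 pts) before Baptiste (3093 pts).
Full order: Obi, Leclerc, Brennan, Chaudhari, Drummond, Achebe, Haddad, Ruiz, Baptiste.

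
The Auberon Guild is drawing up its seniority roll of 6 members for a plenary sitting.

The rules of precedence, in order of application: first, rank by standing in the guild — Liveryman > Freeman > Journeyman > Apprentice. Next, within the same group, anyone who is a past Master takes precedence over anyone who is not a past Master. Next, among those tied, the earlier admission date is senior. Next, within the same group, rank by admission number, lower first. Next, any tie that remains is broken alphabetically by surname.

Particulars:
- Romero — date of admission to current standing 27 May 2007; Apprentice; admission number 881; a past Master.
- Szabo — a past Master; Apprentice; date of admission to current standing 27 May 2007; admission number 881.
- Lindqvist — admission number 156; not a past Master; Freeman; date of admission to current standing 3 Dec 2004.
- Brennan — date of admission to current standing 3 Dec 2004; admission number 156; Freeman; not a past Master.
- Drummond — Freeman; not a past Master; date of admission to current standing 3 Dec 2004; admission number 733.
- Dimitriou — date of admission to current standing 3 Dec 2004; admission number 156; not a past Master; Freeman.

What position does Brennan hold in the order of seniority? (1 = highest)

1

By standing in the guild: Brennan, Dimitriou, Lindqvist and Drummond (Freeman); then Romero and Szabo (Apprentice).
Brennan, Dimitriou, Lindqvist and Drummond are each not a past Master, so the next rule applies.
Brennan, Dimitriou, Lindqvist and Drummond all have date of admission to current standing 3 Dec 2004, so the next rule applies.
Among Brennan, Dimitriou, Lindqvist and Drummond, by admission number (lower first): Brennan, Dimitriou and Lindqvist (156) before Drummond (733).
Among Brennan, Dimitriou and Lindqvist, alphabetically by surname: Brennan before Dimitriou before Lindqvist.
Romero and Szabo are each a past Master, so the next rule applies.
Romero and Szabo both have date of admission to current standing 27 May 2007, so the next rule applies.
Romero and Szabo both have admission number 881, so the next rule applies.
Among Romero and Szabo, alphabetically by surname: Romero before Szabo.
Order: Brennan, Dimitriou, Lindqvist, Drummond, Romero, Szabo. So position 1.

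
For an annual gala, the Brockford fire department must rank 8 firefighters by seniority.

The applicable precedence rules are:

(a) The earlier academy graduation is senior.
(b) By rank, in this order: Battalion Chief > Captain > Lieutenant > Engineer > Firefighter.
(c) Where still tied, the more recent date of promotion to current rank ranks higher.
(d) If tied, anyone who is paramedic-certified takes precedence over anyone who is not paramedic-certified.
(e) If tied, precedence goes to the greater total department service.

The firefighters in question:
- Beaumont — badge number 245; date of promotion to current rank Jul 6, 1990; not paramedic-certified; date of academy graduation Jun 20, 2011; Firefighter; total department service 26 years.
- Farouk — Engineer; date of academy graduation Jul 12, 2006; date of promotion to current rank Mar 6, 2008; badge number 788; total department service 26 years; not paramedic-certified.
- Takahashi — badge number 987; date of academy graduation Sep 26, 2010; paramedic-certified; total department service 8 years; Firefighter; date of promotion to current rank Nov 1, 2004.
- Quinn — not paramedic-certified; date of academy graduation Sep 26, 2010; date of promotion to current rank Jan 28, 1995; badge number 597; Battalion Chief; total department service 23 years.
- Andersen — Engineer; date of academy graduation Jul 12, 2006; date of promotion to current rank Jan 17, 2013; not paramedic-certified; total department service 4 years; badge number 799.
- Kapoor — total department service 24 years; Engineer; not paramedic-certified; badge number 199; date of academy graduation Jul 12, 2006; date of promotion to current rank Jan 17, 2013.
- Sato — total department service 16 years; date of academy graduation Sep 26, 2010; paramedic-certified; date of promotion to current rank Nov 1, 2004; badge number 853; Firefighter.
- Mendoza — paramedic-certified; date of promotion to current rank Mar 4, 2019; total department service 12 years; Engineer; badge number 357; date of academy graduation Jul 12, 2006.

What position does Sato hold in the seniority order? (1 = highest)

6

By date of academy graduation (earlier first): Mendoza, Kapoor, Andersen and Farouk (each Jul 12, 2006); then Quinn, Sato and Takahashi (each Sep 26, 2010); then Beaumont (Jun 20, 2011).
Mendoza, Kapoor, Andersen and Farouk are each Engineer, so the next rule applies.
Among Mendoza, Kapoor, Andersen and Farouk, by date of promotion to current rank (later first): Mendoza (Mar 4, 2019) before Kapoor and Andersen (Jan 17, 2013) before Farouk (Mar 6, 2008).
Kapoor and Andersen are each not paramedic-certified, so the next rule applies.
Among Kapoor and Andersen, by total department service (higher first): Kapoor (24 years) before Andersen (4 years).
Among Quinn, Sato and Takahashi, by rank: Quinn (Battalion Chief) before Sato and Takahashi (Firefighter).
Sato and Takahashi both have date of promotion to current rank Nov 1, 2004, so the next rule applies.
Sato and Takahashi are each paramedic-certified, so the next rule applies.
Among Sato and Takahashi, by total department service (higher first): Sato (16 years) before Takahashi (8 years).
Order: Mendoza, Kapoor, Andersen, Farouk, Quinn, Sato, Takahashi, Beaumont. So position 6.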